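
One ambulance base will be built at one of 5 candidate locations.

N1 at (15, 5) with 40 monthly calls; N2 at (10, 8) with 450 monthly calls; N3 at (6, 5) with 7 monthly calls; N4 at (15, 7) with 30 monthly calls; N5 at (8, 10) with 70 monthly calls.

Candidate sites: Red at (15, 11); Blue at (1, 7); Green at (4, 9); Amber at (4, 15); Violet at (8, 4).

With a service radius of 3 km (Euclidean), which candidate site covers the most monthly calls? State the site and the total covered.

Coverage radius r = 3 km; a point is covered iff (Δx)²+(Δy)² ≤ 3² = 9.
  Red (15, 11): covers {none} → 0
  Blue (1, 7): covers {none} → 0
  Green (4, 9): covers {none} → 0
  Amber (4, 15): covers {none} → 0
  Violet (8, 4): covers {N3} → 7
Maximum coverage at Violet: 7 monthly calls.

Violet, covering 7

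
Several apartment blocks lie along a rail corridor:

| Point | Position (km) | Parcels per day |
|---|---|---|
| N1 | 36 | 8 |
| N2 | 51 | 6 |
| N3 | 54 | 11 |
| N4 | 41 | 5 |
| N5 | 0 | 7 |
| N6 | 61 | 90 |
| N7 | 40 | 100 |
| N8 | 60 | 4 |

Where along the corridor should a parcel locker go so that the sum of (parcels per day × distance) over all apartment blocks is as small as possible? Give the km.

For a sum of weighted absolute distances on a line, the optimum is the weighted median (not the mean). Total weight W = 231; half-weight = 115.5.
Sort by position and accumulate weight:
  km 0 (N5, w=7) → cum 7
  km 36 (N1, w=8) → cum 15
  km 40 (N7, w=100) → cum 115
  km 41 (N4, w=5) → cum 120  ≥ 115.5 → median here
  km 51 (N2, w=6) → cum 126
  km 54 (N3, w=11) → cum 137
  km 60 (N8, w=4) → cum 141
  km 61 (N6, w=90) → cum 231
Optimal location: km 41.

x = 41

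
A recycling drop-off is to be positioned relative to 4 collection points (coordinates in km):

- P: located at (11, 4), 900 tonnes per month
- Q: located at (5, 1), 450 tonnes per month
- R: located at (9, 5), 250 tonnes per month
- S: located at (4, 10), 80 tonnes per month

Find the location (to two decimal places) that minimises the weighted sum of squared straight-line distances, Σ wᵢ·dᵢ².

(8.76, 3.63)

The minimiser of Σwᵢ‖p−pᵢ‖² is the weighted centroid p* = (Σwᵢpᵢ)/(Σwᵢ).
Σwᵢ = 1680.
Σwᵢxᵢ = 900·11 + 450·5 + 250·9 + 80·4 = 14720.
Σwᵢyᵢ = 900·4 + 450·1 + 250·5 + 80·10 = 6100.
x* = 14720/1680 = 8.76, y* = 6100/1680 = 3.63.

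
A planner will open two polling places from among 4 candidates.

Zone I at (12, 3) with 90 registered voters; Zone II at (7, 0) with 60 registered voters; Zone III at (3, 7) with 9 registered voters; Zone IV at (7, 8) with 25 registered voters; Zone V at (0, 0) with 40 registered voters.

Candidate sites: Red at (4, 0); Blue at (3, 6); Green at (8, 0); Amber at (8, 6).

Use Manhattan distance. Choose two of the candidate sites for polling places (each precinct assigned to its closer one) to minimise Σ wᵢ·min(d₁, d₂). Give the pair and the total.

{Red, Amber}, total 1099

Evaluate every pair (each demand assigned to the nearer of the two):
  {Red, Amber}: total = 1099
  {Green, Amber}: total = 1139
  {Red, Green}: total = 1147
  {Blue, Green}: total = 1169
  {Red, Blue}: total = 1489
  {Blue, Amber}: total = 1494
Best pair: {Red, Amber} with total 1099.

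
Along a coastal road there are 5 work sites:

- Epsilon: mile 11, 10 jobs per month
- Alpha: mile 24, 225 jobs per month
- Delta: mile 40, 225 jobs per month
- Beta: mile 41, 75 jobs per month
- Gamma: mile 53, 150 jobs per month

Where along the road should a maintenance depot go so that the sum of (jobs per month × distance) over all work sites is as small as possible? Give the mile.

For a sum of weighted absolute distances on a line, the optimum is the weighted median (not the mean). Total weight W = 685; half-weight = 342.5.
Sort by position and accumulate weight:
  mile 11 (Epsilon, w=10) → cum 10
  mile 24 (Alpha, w=225) → cum 235
  mile 40 (Delta, w=225) → cum 460  ≥ 342.5 → median here
  mile 41 (Beta, w=75) → cum 535
  mile 53 (Gamma, w=150) → cum 685
Optimal location: mile 40.

x = 40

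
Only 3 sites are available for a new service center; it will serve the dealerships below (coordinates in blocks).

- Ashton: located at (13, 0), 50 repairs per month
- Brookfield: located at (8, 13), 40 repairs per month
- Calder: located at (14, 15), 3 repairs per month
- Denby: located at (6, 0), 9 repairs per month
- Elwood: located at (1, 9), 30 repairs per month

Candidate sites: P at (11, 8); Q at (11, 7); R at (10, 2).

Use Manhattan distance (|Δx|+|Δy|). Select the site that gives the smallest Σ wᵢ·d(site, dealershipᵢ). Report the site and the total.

P, total 1297 blocks

Total weighted distance at each candidate:
  P (11, 8): total = 1297
  Q (11, 7): total = 1311
  R (10, 2): total = 1355
Minimum is at P with total 1297 blocks.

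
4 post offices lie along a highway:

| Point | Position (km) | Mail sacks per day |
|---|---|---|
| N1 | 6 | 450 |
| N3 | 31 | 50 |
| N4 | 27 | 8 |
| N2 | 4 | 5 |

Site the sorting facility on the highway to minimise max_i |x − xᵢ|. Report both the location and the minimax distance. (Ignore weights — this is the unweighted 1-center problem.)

location 17.5, max distance 13.5

The 1-center on a line is the midpoint of the two extreme points: leftmost at 4, rightmost at 31.
Optimal location = (4 + 31)/2 = 17.5; maximum distance = (31 − 4)/2 = 13.5.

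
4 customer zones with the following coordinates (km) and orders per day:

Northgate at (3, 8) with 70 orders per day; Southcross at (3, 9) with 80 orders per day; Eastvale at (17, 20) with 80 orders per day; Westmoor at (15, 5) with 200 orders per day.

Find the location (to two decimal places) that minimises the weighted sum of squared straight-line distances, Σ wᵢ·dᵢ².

The minimiser of Σwᵢ‖p−pᵢ‖² is the weighted centroid p* = (Σwᵢpᵢ)/(Σwᵢ).
Σwᵢ = 430.
Σwᵢxᵢ = 70·3 + 80·3 + 80·17 + 200·15 = 4810.
Σwᵢyᵢ = 70·8 + 80·9 + 80·20 + 200·5 = 3880.
x* = 4810/430 = 11.19, y* = 3880/430 = 9.02.

(11.19, 9.02)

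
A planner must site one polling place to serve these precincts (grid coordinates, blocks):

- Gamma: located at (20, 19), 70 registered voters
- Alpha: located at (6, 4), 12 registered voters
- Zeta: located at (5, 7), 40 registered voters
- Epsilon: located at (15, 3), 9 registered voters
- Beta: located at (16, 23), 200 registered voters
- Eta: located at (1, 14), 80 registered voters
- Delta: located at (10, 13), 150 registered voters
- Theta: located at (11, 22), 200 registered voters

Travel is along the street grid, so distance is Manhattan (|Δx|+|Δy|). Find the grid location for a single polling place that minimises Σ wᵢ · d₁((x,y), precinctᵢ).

Manhattan distance separates: Σwᵢ(|x−xᵢ|+|y−yᵢ|) = Σwᵢ|x−xᵢ| + Σwᵢ|y−yᵢ|, so x and y are optimised independently as 1-D weighted medians.
Total weight W = 761; half = 380.5.
x-coordinate, sorted with cumulative weight:
  x=1 (Eta, w=80) cum 80
  x=5 (Zeta, w=40) cum 120
  x=6 (Alpha, w=12) cum 132
  x=10 (Delta, w=150) cum 282
  x=11 (Theta, w=200) cum 482  ← median
  x=15 (Epsilon, w=9) cum 491
  x=16 (Beta, w=200) cum 691
  x=20 (Gamma, w=70) cum 761
⇒ x* = 11
y-coordinate, sorted with cumulative weight:
  y=3 (Epsilon, w=9) cum 9
  y=4 (Alpha, w=12) cum 21
  y=7 (Zeta, w=40) cum 61
  y=13 (Delta, w=150) cum 211
  y=14 (Eta, w=80) cum 291
  y=19 (Gamma, w=70) cum 361
  y=22 (Theta, w=200) cum 561  ← median
  y=23 (Beta, w=200) cum 761
⇒ y* = 22

(11, 22)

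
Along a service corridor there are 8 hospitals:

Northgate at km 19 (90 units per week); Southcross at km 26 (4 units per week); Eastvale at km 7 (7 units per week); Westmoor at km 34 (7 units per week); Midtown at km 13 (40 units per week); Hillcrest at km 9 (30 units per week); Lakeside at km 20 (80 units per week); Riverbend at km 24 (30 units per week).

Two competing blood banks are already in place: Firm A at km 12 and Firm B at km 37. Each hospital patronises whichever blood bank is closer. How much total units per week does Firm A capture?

The indifferent point is the midpoint (12+37)/2 = 24.5; hospitals left of it (closer to Firm A at 12) go to Firm A, those right go to Firm B.
  Eastvale at 7 (w=7) → Firm A
  Hillcrest at 9 (w=30) → Firm A
  Midtown at 13 (w=40) → Firm A
  Northgate at 19 (w=90) → Firm A
  Lakeside at 20 (w=80) → Firm A
  Riverbend at 24 (w=30) → Firm A
  Southcross at 26 (w=4) → Firm B
  Westmoor at 34 (w=7) → Firm B
Firm A captures 277; Firm B captures 11.

277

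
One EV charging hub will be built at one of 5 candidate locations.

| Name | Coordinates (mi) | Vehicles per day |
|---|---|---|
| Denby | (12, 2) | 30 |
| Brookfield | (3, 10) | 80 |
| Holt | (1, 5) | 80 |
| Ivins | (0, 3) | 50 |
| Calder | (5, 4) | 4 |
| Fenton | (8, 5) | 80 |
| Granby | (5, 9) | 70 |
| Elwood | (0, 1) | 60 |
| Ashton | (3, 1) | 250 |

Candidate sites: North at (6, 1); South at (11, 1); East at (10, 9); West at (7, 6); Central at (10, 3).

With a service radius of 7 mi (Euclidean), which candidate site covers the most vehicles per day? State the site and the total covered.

Coverage radius r = 7 mi; a point is covered iff (Δx)²+(Δy)² ≤ 7² = 49.
  North (6, 1): covers {Denby, Holt, Ivins, Calder, Fenton, Elwood, Ashton} → 554
  South (11, 1): covers {Denby, Calder, Fenton} → 114
  East (10, 9): covers {Fenton, Granby} → 150
  West (7, 6): covers {Denby, Brookfield, Holt, Calder, Fenton, Granby, Ashton} → 594
  Central (10, 3): covers {Denby, Calder, Fenton} → 114
Maximum coverage at West: 594 vehicles per day.

West, covering 594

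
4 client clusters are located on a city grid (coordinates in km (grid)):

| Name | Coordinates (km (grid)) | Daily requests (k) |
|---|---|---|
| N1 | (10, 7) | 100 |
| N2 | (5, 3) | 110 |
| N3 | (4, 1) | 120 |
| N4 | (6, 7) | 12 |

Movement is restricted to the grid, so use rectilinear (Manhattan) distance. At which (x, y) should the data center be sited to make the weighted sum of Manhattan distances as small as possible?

Manhattan distance separates: Σwᵢ(|x−xᵢ|+|y−yᵢ|) = Σwᵢ|x−xᵢ| + Σwᵢ|y−yᵢ|, so x and y are optimised independently as 1-D weighted medians.
Total weight W = 342; half = 171.
x-coordinate, sorted with cumulative weight:
  x=4 (N3, w=120) cum 120
  x=5 (N2, w=110) cum 230  ← median
  x=6 (N4, w=12) cum 242
  x=10 (N1, w=100) cum 342
⇒ x* = 5
y-coordinate, sorted with cumulative weight:
  y=1 (N3, w=120) cum 120
  y=3 (N2, w=110) cum 230  ← median
  y=7 (N1, w=100) cum 330
  y=7 (N4, w=12) cum 342
⇒ y* = 3

(5, 3)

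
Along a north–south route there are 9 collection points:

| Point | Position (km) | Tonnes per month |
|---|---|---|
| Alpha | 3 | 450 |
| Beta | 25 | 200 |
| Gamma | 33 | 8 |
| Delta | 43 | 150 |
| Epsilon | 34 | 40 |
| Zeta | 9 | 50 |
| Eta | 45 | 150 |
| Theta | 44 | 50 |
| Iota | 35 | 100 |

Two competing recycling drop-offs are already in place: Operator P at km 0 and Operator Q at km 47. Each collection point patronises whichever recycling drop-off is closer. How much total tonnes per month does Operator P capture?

500

The indifferent point is the midpoint (0+47)/2 = 23.5; collection points left of it (closer to Operator P at 0) go to Operator P, those right go to Operator Q.
  Alpha at 3 (w=450) → Operator P
  Zeta at 9 (w=50) → Operator P
  Beta at 25 (w=200) → Operator Q
  Gamma at 33 (w=8) → Operator Q
  Epsilon at 34 (w=40) → Operator Q
  Iota at 35 (w=100) → Operator Q
  Delta at 43 (w=150) → Operator Q
  Theta at 44 (w=50) → Operator Q
  Eta at 45 (w=150) → Operator Q
Operator P captures 500; Operator Q captures 698.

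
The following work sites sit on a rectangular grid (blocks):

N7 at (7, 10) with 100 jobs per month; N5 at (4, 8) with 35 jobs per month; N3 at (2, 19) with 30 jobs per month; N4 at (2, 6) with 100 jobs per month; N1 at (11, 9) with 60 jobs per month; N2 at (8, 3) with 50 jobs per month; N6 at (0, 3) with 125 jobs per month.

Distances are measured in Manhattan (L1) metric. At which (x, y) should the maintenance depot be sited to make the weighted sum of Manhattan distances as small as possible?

(2, 6)

Manhattan distance separates: Σwᵢ(|x−xᵢ|+|y−yᵢ|) = Σwᵢ|x−xᵢ| + Σwᵢ|y−yᵢ|, so x and y are optimised independently as 1-D weighted medians.
Total weight W = 500; half = 250.
x-coordinate, sorted with cumulative weight:
  x=0 (N6, w=125) cum 125
  x=2 (N3, w=30) cum 155
  x=2 (N4, w=100) cum 255  ← median
  x=4 (N5, w=35) cum 290
  x=7 (N7, w=100) cum 390
  x=8 (N2, w=50) cum 440
  x=11 (N1, w=60) cum 500
⇒ x* = 2
y-coordinate, sorted with cumulative weight:
  y=3 (N2, w=50) cum 50
  y=3 (N6, w=125) cum 175
  y=6 (N4, w=100) cum 275  ← median
  y=8 (N5, w=35) cum 310
  y=9 (N1, w=60) cum 370
  y=10 (N7, w=100) cum 470
  y=19 (N3, w=30) cum 500
⇒ y* = 6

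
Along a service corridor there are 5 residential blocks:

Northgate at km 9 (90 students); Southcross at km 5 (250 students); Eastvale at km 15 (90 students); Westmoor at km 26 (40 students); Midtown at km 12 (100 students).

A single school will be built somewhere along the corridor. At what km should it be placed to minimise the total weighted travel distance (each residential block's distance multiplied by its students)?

x = 9

For a sum of weighted absolute distances on a line, the optimum is the weighted median (not the mean). Total weight W = 570; half-weight = 285.
Sort by position and accumulate weight:
  km 5 (Southcross, w=250) → cum 250
  km 9 (Northgate, w=90) → cum 340  ≥ 285 → median here
  km 12 (Midtown, w=100) → cum 440
  km 15 (Eastvale, w=90) → cum 530
  km 26 (Westmoor, w=40) → cum 570
Optimal location: km 9.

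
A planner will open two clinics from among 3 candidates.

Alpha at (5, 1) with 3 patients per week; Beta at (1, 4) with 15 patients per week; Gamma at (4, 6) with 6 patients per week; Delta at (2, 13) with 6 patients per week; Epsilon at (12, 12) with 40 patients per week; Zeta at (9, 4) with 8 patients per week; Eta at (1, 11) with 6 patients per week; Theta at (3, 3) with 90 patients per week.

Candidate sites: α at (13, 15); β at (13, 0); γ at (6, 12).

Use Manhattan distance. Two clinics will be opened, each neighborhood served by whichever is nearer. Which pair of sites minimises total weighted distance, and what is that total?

{α, γ}, total 1673

Evaluate every pair (each demand assigned to the nearer of the two):
  {α, γ}: total = 1673
  {β, γ}: total = 1720
  {α, β}: total = 1925
Best pair: {α, γ} with total 1673.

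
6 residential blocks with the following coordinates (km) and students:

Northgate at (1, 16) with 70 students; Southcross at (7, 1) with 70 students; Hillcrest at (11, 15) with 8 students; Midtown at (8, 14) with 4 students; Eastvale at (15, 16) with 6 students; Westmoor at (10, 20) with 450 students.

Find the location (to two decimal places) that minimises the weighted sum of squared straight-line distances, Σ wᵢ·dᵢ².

The minimiser of Σwᵢ‖p−pᵢ‖² is the weighted centroid p* = (Σwᵢpᵢ)/(Σwᵢ).
Σwᵢ = 608.
Σwᵢxᵢ = 70·1 + 70·7 + 8·11 + 4·8 + 6·15 + 450·10 = 5270.
Σwᵢyᵢ = 70·16 + 70·1 + 8·15 + 4·14 + 6·16 + 450·20 = 10462.
x* = 5270/608 = 8.67, y* = 10462/608 = 17.21.

(8.67, 17.21)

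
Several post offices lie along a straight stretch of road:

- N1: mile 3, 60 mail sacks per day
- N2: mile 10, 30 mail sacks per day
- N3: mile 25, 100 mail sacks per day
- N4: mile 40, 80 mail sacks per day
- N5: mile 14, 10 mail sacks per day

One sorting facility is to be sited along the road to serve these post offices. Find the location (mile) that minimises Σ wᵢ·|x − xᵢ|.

For a sum of weighted absolute distances on a line, the optimum is the weighted median (not the mean). Total weight W = 280; half-weight = 140.
Sort by position and accumulate weight:
  mile 3 (N1, w=60) → cum 60
  mile 10 (N2, w=30) → cum 90
  mile 14 (N5, w=10) → cum 100
  mile 25 (N3, w=100) → cum 200  ≥ 140 → median here
  mile 40 (N4, w=80) → cum 280
Optimal location: mile 25.

x = 25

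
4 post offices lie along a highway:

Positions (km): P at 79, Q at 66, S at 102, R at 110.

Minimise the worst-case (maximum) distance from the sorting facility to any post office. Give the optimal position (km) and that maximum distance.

location 88, max distance 22

The 1-center on a line is the midpoint of the two extreme points: leftmost at 66, rightmost at 110.
Optimal location = (66 + 110)/2 = 88; maximum distance = (110 − 66)/2 = 22.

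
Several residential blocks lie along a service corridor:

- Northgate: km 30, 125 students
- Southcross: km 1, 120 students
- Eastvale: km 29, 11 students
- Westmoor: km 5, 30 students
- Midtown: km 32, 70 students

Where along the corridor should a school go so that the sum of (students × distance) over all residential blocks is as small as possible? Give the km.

For a sum of weighted absolute distances on a line, the optimum is the weighted median (not the mean). Total weight W = 356; half-weight = 178.
Sort by position and accumulate weight:
  km 1 (Southcross, w=120) → cum 120
  km 5 (Westmoor, w=30) → cum 150
  km 29 (Eastvale, w=11) → cum 161
  km 30 (Northgate, w=125) → cum 286  ≥ 178 → median here
  km 32 (Midtown, w=70) → cum 356
Optimal location: km 30.

x = 30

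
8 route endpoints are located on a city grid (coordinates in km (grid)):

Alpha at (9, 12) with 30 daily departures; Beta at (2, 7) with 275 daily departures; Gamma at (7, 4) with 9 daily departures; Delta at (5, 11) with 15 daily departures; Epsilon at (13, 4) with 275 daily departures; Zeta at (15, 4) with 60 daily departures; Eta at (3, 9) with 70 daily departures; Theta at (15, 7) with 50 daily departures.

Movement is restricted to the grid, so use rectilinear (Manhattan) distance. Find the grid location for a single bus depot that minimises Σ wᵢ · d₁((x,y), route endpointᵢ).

(9, 7)

Manhattan distance separates: Σwᵢ(|x−xᵢ|+|y−yᵢ|) = Σwᵢ|x−xᵢ| + Σwᵢ|y−yᵢ|, so x and y are optimised independently as 1-D weighted medians.
Total weight W = 784; half = 392.
x-coordinate, sorted with cumulative weight:
  x=2 (Beta, w=275) cum 275
  x=3 (Eta, w=70) cum 345
  x=5 (Delta, w=15) cum 360
  x=7 (Gamma, w=9) cum 369
  x=9 (Alpha, w=30) cum 399  ← median
  x=13 (Epsilon, w=275) cum 674
  x=15 (Zeta, w=60) cum 734
  x=15 (Theta, w=50) cum 784
⇒ x* = 9
y-coordinate, sorted with cumulative weight:
  y=4 (Gamma, w=9) cum 9
  y=4 (Epsilon, w=275) cum 284
  y=4 (Zeta, w=60) cum 344
  y=7 (Beta, w=275) cum 619  ← median
  y=7 (Theta, w=50) cum 669
  y=9 (Eta, w=70) cum 739
  y=11 (Delta, w=15) cum 754
  y=12 (Alpha, w=30) cum 784
⇒ y* = 7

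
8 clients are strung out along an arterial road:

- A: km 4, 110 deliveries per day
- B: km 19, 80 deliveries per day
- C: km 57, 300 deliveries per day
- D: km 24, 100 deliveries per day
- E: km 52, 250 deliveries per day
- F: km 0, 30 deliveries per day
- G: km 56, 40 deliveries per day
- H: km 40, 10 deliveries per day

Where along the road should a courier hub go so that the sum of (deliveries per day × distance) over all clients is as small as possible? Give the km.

x = 52

For a sum of weighted absolute distances on a line, the optimum is the weighted median (not the mean). Total weight W = 920; half-weight = 460.
Sort by position and accumulate weight:
  km 0 (F, w=30) → cum 30
  km 4 (A, w=110) → cum 140
  km 19 (B, w=80) → cum 220
  km 24 (D, w=100) → cum 320
  km 40 (H, w=10) → cum 330
  km 52 (E, w=250) → cum 580  ≥ 460 → median here
  km 56 (G, w=40) → cum 620
  km 57 (C, w=300) → cum 920
Optimal location: km 52.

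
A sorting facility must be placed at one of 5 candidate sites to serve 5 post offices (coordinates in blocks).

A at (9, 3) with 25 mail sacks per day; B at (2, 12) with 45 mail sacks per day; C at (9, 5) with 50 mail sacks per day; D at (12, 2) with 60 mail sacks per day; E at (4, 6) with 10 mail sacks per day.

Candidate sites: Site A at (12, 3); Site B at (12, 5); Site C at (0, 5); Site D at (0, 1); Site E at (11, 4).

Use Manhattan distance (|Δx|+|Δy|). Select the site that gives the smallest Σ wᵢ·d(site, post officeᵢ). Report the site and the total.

Site E, total 1260 blocks

Total weighted distance at each candidate:
  Site A (12, 3): total = 1350
  Site B (12, 5): total = 1310
  Site C (0, 5): total = 2080
  Site D (0, 1): total = 2380
  Site E (11, 4): total = 1260
Minimum is at Site E with total 1260 blocks.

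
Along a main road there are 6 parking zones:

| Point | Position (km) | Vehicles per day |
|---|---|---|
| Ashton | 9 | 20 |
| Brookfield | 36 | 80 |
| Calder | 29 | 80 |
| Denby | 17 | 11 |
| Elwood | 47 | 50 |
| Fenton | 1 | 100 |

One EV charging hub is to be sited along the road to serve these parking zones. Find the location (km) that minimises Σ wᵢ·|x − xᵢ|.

For a sum of weighted absolute distances on a line, the optimum is the weighted median (not the mean). Total weight W = 341; half-weight = 170.5.
Sort by position and accumulate weight:
  km 1 (Fenton, w=100) → cum 100
  km 9 (Ashton, w=20) → cum 120
  km 17 (Denby, w=11) → cum 131
  km 29 (Calder, w=80) → cum 211  ≥ 170.5 → median here
  km 36 (Brookfield, w=80) → cum 291
  km 47 (Elwood, w=50) → cum 341
Optimal location: km 29.

x = 29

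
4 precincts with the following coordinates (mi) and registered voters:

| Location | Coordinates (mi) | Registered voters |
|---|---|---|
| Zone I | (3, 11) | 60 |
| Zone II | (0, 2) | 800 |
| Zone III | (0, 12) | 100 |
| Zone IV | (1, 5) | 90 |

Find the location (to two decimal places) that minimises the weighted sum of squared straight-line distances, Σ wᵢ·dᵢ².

(0.26, 3.72)

The minimiser of Σwᵢ‖p−pᵢ‖² is the weighted centroid p* = (Σwᵢpᵢ)/(Σwᵢ).
Σwᵢ = 1050.
Σwᵢxᵢ = 60·3 + 800·0 + 100·0 + 90·1 = 270.
Σwᵢyᵢ = 60·11 + 800·2 + 100·12 + 90·5 = 3910.
x* = 270/1050 = 0.26, y* = 3910/1050 = 3.72.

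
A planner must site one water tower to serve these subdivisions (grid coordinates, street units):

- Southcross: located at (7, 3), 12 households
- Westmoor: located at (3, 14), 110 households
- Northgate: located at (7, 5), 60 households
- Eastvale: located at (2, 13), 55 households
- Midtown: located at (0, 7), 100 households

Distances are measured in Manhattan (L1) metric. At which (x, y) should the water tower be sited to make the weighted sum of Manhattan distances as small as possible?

Manhattan distance separates: Σwᵢ(|x−xᵢ|+|y−yᵢ|) = Σwᵢ|x−xᵢ| + Σwᵢ|y−yᵢ|, so x and y are optimised independently as 1-D weighted medians.
Total weight W = 337; half = 168.5.
x-coordinate, sorted with cumulative weight:
  x=0 (Midtown, w=100) cum 100
  x=2 (Eastvale, w=55) cum 155
  x=3 (Westmoor, w=110) cum 265  ← median
  x=7 (Southcross, w=12) cum 277
  x=7 (Northgate, w=60) cum 337
⇒ x* = 3
y-coordinate, sorted with cumulative weight:
  y=3 (Southcross, w=12) cum 12
  y=5 (Northgate, w=60) cum 72
  y=7 (Midtown, w=100) cum 172  ← median
  y=13 (Eastvale, w=55) cum 227
  y=14 (Westmoor, w=110) cum 337
⇒ y* = 7

(3, 7)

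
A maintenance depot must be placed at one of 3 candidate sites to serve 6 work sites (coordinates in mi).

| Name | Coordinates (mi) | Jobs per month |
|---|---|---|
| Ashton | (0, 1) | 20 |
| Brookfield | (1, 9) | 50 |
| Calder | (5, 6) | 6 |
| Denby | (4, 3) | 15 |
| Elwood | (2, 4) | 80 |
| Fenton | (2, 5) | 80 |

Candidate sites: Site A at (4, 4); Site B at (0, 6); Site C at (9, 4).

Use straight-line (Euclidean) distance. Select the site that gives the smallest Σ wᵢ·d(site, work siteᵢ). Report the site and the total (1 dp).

Site A, total 758.8 mi

Total weighted distance at each candidate:
  Site A (4, 4): total = 758.8
  Site B (0, 6): total = 768.3
  Site C (9, 4): total = 1890.4
Minimum is at Site A with total 758.8 mi.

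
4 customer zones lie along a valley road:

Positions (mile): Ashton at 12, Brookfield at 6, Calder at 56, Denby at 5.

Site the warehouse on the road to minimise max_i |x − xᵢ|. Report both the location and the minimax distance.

location 30.5, max distance 25.5

The 1-center on a line is the midpoint of the two extreme points: leftmost at 5, rightmost at 56.
Optimal location = (5 + 56)/2 = 30.5; maximum distance = (56 − 5)/2 = 25.5.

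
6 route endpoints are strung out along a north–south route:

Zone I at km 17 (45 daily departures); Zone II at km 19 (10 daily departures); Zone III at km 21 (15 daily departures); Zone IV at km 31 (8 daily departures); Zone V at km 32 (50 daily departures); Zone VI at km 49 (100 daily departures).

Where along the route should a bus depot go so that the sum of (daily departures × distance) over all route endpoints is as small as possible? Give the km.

x = 32

For a sum of weighted absolute distances on a line, the optimum is the weighted median (not the mean). Total weight W = 228; half-weight = 114.
Sort by position and accumulate weight:
  km 17 (Zone I, w=45) → cum 45
  km 19 (Zone II, w=10) → cum 55
  km 21 (Zone III, w=15) → cum 70
  km 31 (Zone IV, w=8) → cum 78
  km 32 (Zone V, w=50) → cum 128  ≥ 114 → median here
  km 49 (Zone VI, w=100) → cum 228
Optimal location: km 32.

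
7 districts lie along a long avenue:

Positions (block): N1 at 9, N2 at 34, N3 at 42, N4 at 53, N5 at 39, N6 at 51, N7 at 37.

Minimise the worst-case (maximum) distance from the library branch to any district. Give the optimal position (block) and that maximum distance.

The 1-center on a line is the midpoint of the two extreme points: leftmost at 9, rightmost at 53.
Optimal location = (9 + 53)/2 = 31; maximum distance = (53 − 9)/2 = 22.

location 31, max distance 22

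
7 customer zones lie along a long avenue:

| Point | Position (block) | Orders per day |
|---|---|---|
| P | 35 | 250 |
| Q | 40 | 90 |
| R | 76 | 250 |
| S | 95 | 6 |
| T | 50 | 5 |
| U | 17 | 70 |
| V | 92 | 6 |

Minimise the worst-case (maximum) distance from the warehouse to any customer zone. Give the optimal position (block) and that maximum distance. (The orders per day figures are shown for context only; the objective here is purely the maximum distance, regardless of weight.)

location 56, max distance 39

The 1-center on a line is the midpoint of the two extreme points: leftmost at 17, rightmost at 95.
Optimal location = (17 + 95)/2 = 56; maximum distance = (95 − 17)/2 = 39.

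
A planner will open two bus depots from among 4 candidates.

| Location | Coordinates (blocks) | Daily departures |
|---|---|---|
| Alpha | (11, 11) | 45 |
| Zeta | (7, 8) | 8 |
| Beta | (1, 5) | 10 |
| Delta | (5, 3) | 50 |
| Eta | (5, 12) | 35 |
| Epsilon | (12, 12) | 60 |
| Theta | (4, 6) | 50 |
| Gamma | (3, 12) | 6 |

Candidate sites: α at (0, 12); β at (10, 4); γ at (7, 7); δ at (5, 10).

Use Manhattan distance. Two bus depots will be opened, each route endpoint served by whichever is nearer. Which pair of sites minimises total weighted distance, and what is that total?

{γ, δ}, total 1537

Evaluate every pair (each demand assigned to the nearer of the two):
  {γ, δ}: total = 1537
  {β, δ}: total = 1621
  {α, δ}: total = 1655
  {α, γ}: total = 1741
  {β, γ}: total = 1847
  {α, β}: total = 1989
Best pair: {γ, δ} with total 1537.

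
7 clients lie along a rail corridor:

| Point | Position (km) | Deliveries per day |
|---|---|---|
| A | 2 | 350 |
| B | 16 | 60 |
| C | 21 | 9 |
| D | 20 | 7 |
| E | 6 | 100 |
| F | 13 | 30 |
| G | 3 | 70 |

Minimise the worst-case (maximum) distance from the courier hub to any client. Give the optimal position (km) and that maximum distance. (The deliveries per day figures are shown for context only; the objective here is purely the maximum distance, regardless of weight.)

The 1-center on a line is the midpoint of the two extreme points: leftmost at 2, rightmost at 21.
Optimal location = (2 + 21)/2 = 11.5; maximum distance = (21 − 2)/2 = 9.5.

location 11.5, max distance 9.5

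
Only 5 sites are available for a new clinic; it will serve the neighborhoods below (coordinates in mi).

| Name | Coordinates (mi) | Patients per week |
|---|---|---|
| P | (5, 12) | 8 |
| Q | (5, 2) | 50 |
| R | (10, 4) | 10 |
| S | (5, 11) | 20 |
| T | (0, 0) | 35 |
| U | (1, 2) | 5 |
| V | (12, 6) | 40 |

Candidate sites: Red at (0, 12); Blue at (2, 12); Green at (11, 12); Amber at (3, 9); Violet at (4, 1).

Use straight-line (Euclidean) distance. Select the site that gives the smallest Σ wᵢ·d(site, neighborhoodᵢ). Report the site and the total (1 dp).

Violet, total 964.6 mi

Total weighted distance at each candidate:
  Red (0, 12): total = 1836.0
  Blue (2, 12): total = 1664.9
  Green (11, 12): total = 1717.2
  Amber (3, 9): total = 1283.4
  Violet (4, 1): total = 964.6
Minimum is at Violet with total 964.6 mi.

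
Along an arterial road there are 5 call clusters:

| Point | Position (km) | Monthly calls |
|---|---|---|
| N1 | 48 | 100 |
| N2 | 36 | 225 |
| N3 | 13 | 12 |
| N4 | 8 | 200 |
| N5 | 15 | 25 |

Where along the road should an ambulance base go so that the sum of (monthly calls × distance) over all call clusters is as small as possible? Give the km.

For a sum of weighted absolute distances on a line, the optimum is the weighted median (not the mean). Total weight W = 562; half-weight = 281.
Sort by position and accumulate weight:
  km 8 (N4, w=200) → cum 200
  km 13 (N3, w=12) → cum 212
  km 15 (N5, w=25) → cum 237
  km 36 (N2, w=225) → cum 462  ≥ 281 → median here
  km 48 (N1, w=100) → cum 562
Optimal location: km 36.

x = 36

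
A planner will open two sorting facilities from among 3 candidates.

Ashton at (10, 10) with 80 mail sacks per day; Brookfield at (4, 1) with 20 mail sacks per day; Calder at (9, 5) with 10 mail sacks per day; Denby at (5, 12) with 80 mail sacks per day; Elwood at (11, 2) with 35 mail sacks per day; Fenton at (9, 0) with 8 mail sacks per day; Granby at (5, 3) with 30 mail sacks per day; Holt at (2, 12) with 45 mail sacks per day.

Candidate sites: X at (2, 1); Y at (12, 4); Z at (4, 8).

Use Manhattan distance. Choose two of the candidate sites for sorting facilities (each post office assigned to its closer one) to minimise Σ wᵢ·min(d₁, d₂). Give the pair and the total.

{Y, Z}, total 1831

Evaluate every pair (each demand assigned to the nearer of the two):
  {Y, Z}: total = 1831
  {X, Z}: total = 1994
  {X, Y}: total = 2646
Best pair: {Y, Z} with total 1831.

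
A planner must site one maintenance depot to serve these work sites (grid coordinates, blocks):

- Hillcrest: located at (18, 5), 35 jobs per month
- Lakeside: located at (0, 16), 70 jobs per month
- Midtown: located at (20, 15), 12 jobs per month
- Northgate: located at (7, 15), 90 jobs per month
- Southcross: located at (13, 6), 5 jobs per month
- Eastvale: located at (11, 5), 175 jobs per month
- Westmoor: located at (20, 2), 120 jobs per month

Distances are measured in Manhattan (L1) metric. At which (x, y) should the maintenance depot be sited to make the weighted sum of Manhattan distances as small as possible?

Manhattan distance separates: Σwᵢ(|x−xᵢ|+|y−yᵢ|) = Σwᵢ|x−xᵢ| + Σwᵢ|y−yᵢ|, so x and y are optimised independently as 1-D weighted medians.
Total weight W = 507; half = 253.5.
x-coordinate, sorted with cumulative weight:
  x=0 (Lakeside, w=70) cum 70
  x=7 (Northgate, w=90) cum 160
  x=11 (Eastvale, w=175) cum 335  ← median
  x=13 (Southcross, w=5) cum 340
  x=18 (Hillcrest, w=35) cum 375
  x=20 (Midtown, w=12) cum 387
  x=20 (Westmoor, w=120) cum 507
⇒ x* = 11
y-coordinate, sorted with cumulative weight:
  y=2 (Westmoor, w=120) cum 120
  y=5 (Hillcrest, w=35) cum 155
  y=5 (Eastvale, w=175) cum 330  ← median
  y=6 (Southcross, w=5) cum 335
  y=15 (Midtown, w=12) cum 347
  y=15 (Northgate, w=90) cum 437
  y=16 (Lakeside, w=70) cum 507
⇒ y* = 5

(11, 5)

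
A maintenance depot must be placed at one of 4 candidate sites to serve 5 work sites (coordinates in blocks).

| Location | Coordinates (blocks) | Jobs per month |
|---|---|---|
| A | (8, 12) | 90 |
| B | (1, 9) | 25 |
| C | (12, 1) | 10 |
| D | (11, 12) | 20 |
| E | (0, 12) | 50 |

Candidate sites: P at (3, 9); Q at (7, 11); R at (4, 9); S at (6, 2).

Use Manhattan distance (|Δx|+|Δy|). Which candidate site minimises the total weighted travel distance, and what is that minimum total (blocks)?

Total weighted distance at each candidate:
  P (3, 9): total = 1460
  Q (7, 11): total = 1030
  R (4, 9): total = 1415
  S (6, 2): total = 2550
Minimum is at Q with total 1030 blocks.

Q, total 1030 blocks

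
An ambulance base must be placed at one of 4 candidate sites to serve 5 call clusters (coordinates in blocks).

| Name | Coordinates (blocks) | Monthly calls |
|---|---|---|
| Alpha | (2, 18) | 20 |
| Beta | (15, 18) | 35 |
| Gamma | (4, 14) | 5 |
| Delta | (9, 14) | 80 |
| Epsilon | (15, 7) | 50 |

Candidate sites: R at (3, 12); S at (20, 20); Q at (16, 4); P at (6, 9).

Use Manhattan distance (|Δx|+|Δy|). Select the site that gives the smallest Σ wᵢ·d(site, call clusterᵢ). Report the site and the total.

P, total 2115 blocks

Total weighted distance at each candidate:
  R (3, 12): total = 2275
  S (20, 20): total = 3015
  Q (16, 4): total = 2755
  P (6, 9): total = 2115
Minimum is at P with total 2115 blocks.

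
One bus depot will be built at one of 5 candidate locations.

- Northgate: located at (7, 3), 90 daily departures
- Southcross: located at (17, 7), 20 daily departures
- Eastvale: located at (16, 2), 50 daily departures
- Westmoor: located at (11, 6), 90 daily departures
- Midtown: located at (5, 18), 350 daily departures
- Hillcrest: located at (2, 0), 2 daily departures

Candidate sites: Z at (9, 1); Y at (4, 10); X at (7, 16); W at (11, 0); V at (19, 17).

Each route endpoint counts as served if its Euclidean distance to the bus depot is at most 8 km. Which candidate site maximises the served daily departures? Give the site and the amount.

Coverage radius r = 8 km; a point is covered iff (Δx)²+(Δy)² ≤ 8² = 64.
  Z (9, 1): covers {Northgate, Eastvale, Westmoor, Hillcrest} → 232
  Y (4, 10): covers {Northgate} → 90
  X (7, 16): covers {Midtown} → 350
  W (11, 0): covers {Northgate, Eastvale, Westmoor} → 230
  V (19, 17): covers {none} → 0
Maximum coverage at X: 350 daily departures.

X, covering 350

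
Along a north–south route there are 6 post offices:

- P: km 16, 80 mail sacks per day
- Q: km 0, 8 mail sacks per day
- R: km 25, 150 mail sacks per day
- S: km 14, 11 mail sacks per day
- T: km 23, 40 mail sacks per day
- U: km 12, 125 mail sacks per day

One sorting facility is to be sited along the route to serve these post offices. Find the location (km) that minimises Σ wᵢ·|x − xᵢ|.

For a sum of weighted absolute distances on a line, the optimum is the weighted median (not the mean). Total weight W = 414; half-weight = 207.
Sort by position and accumulate weight:
  km 0 (Q, w=8) → cum 8
  km 12 (U, w=125) → cum 133
  km 14 (S, w=11) → cum 144
  km 16 (P, w=80) → cum 224  ≥ 207 → median here
  km 23 (T, w=40) → cum 264
  km 25 (R, w=150) → cum 414
Optimal location: km 16.

x = 16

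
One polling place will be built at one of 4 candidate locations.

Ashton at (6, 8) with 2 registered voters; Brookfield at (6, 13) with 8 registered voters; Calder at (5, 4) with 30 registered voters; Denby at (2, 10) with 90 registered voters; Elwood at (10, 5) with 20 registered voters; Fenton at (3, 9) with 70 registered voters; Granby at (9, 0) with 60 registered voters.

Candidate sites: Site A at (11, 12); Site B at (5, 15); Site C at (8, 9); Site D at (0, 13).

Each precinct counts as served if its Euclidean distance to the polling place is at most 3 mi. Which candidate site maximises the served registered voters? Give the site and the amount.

Coverage radius r = 3 mi; a point is covered iff (Δx)²+(Δy)² ≤ 3² = 9.
  Site A (11, 12): covers {none} → 0
  Site B (5, 15): covers {Brookfield} → 8
  Site C (8, 9): covers {Ashton} → 2
  Site D (0, 13): covers {none} → 0
Maximum coverage at Site B: 8 registered voters.

Site B, covering 8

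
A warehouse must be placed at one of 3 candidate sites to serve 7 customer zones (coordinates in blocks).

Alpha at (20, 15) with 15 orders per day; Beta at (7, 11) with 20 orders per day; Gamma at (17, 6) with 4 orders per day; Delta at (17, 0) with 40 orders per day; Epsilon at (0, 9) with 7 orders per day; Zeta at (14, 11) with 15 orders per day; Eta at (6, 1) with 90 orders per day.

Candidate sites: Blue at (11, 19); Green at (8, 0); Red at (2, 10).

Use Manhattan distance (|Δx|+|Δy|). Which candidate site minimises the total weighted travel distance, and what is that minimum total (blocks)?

Total weighted distance at each candidate:
  Blue (11, 19): total = 3893
  Green (8, 0): total = 1709
  Red (2, 10): total = 2927
Minimum is at Green with total 1709 blocks.

Green, total 1709 blocks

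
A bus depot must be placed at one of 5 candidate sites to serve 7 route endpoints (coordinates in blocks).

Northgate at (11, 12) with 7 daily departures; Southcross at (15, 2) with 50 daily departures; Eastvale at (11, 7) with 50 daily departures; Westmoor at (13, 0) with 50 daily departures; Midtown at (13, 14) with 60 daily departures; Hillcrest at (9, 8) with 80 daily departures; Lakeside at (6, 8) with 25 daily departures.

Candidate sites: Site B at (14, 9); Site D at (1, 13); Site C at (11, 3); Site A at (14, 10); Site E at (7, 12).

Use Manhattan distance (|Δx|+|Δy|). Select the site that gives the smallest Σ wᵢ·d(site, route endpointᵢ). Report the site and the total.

Site B, total 2257 blocks

Total weighted distance at each candidate:
  Site B (14, 9): total = 2257
  Site D (1, 13): total = 5447
  Site C (11, 3): total = 2353
  Site A (14, 10): total = 2445
  Site E (7, 12): total = 3363
Minimum is at Site B with total 2257 blocks.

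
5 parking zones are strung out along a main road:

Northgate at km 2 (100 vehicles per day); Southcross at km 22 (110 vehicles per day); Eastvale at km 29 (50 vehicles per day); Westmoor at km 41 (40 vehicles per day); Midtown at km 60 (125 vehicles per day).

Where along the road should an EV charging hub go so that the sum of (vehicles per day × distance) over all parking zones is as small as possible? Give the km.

For a sum of weighted absolute distances on a line, the optimum is the weighted median (not the mean). Total weight W = 425; half-weight = 212.5.
Sort by position and accumulate weight:
  km 2 (Northgate, w=100) → cum 100
  km 22 (Southcross, w=110) → cum 210
  km 29 (Eastvale, w=50) → cum 260  ≥ 212.5 → median here
  km 41 (Westmoor, w=40) → cum 300
  km 60 (Midtown, w=125) → cum 425
Optimal location: km 29.

x = 29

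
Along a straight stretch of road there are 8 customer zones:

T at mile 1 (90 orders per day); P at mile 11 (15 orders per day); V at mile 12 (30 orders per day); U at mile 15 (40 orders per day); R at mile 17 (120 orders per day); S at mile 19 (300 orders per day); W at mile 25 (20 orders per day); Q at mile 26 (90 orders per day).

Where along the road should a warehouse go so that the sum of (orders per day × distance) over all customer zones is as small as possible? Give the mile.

x = 19

For a sum of weighted absolute distances on a line, the optimum is the weighted median (not the mean). Total weight W = 705; half-weight = 352.5.
Sort by position and accumulate weight:
  mile 1 (T, w=90) → cum 90
  mile 11 (P, w=15) → cum 105
  mile 12 (V, w=30) → cum 135
  mile 15 (U, w=40) → cum 175
  mile 17 (R, w=120) → cum 295
  mile 19 (S, w=300) → cum 595  ≥ 352.5 → median here
  mile 25 (W, w=20) → cum 615
  mile 26 (Q, w=90) → cum 705
Optimal location: mile 19.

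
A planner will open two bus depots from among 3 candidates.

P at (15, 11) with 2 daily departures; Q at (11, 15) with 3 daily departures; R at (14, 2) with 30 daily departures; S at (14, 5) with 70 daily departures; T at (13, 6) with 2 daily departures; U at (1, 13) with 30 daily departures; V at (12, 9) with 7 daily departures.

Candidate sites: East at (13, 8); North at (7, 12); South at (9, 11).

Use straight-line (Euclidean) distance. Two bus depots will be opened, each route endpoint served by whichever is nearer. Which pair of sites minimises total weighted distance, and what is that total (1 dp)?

Evaluate every pair (each demand assigned to the nearer of the two):
  {East, North}: total = 622.4
  {East, South}: total = 685.8
  {North, South}: total = 1101.5
Best pair: {East, North} with total 622.4.

{East, North}, total 622.4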